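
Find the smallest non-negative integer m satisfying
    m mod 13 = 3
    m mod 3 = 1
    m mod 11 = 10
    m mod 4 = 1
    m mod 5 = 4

The moduli are pairwise coprime; N = 13·3·11·4·5 = 8580.
N/13 = 660; 660 ≡ 10 (mod 13); 10·4 ≡ 1, so inverse 4.
N/3 = 2860; 2860 ≡ 1 (mod 3), inverse 1.
N/11 = 780; 780 ≡ 10 (mod 11); 10·10 ≡ 1, so inverse 10.
N/4 = 2145; 2145 ≡ 1 (mod 4), inverse 1.
N/5 = 1716; 1716 ≡ 1 (mod 5), inverse 1.
m ≡ 3·660·4 + 1·2860·1 + 10·780·10 + 1·2145·1 + 4·1716·1 = 97789.
97789 mod 8580 = 3409.

3409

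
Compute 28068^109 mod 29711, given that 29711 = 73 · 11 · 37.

3759

Mod 73: 28068 ≡ 36; by Fermat, exponent reduces to 109 mod 72 = 37; 36^37 ≡ 36 (mod 73).
Mod 11: 28068 ≡ 7; by Fermat, exponent reduces to 109 mod 10 = 9; 7^9 ≡ 8 (mod 11).
Mod 37: 28068 ≡ 22; by Fermat, exponent reduces to 109 mod 36 = 1; 22^1 ≡ 22 (mod 37).
Combine by CRT: x ≡ 36 (mod 73), x ≡ 8 (mod 11), x ≡ 22 (mod 37) ⇒ x ≡ 3759 (mod 29711).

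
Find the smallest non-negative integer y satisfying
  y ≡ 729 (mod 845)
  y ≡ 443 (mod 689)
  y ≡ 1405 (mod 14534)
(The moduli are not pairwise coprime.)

Combine the congruences pairwise.
gcd(845, 689) = 13 and 13 | (443 − 729), so the pair is consistent; merging gives y ≡ 6644 (mod 44785), where 44785 = lcm(845, 689).
gcd(44785, 14534) = 169 and 169 | (1405 − 6644), so the pair is consistent; merging gives y ≡ 2559389 (mod 3851510), where 3851510 = lcm(44785, 14534).
The solution is unique modulo lcm(845, 689, 14534) = 3851510.

2559389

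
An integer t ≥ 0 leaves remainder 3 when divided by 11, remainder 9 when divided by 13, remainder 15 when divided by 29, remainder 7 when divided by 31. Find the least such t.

Combine the congruences pairwise.
From t ≡ 3 (mod 11) write t = 3 + 11s. Substituting into t ≡ 9 (mod 13) gives 11s ≡ 6 (mod 13), and since 11⁻¹ ≡ 6 (mod 13), s ≡ 10. Hence t ≡ 3 + 11·10 = 113 (mod 143).
From t ≡ 113 (mod 143) write t = 113 + 143s. Substituting into t ≡ 15 (mod 29) gives 143s ≡ 18 (mod 29), and since 27⁻¹ ≡ 14 (mod 29), s ≡ 20. Hence t ≡ 113 + 143·20 = 2973 (mod 4147).
From t ≡ 2973 (mod 4147) write t = 2973 + 4147s. Substituting into t ≡ 7 (mod 31) gives 4147s ≡ 10 (mod 31), and since 24⁻¹ ≡ 22 (mod 31), s ≡ 3. Hence t ≡ 2973 + 4147·3 = 15414 (mod 128557).

15414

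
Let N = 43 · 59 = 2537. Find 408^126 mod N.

Mod 43: 408 ≡ 21; since 42 | 126, by Fermat 21^126 ≡ 1 (mod 43).
Mod 59: 408 ≡ 54; by Fermat, exponent reduces to 126 mod 58 = 10; 54^10 ≡ 4 (mod 59).
Combine by CRT: x ≡ 1 (mod 43), x ≡ 4 (mod 59) ⇒ x ≡ 1420 (mod 2537).

1420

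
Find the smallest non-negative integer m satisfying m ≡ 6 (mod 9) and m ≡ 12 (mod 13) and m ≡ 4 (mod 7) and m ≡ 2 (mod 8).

3210

The moduli are pairwise coprime; N = 9·13·7·8 = 6552.
N/9 = 728; 728 ≡ 8 (mod 9); 8·8 ≡ 1, so inverse 8.
N/13 = 504; 504 ≡ 10 (mod 13); 10·4 ≡ 1, so inverse 4.
N/7 = 936; 936 ≡ 5 (mod 7); 5·3 ≡ 1, so inverse 3.
N/8 = 819; 819 ≡ 3 (mod 8); 3·3 ≡ 1, so inverse 3.
m ≡ 6·728·8 + 12·504·4 + 4·936·3 + 2·819·3 = 75282.
75282 mod 6552 = 3210.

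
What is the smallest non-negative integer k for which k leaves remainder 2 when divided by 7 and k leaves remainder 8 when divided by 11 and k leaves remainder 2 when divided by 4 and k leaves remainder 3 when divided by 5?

338

From k ≡ 2 (mod 7) write k = 2 + 7t. Substituting into k ≡ 8 (mod 11) gives 7t ≡ 6 (mod 11), and since 7⁻¹ ≡ 8 (mod 11), t ≡ 4. Hence k ≡ 2 + 7·4 = 30 (mod 77).
From k ≡ 30 (mod 77) write k = 30 + 77t. Substituting into k ≡ 2 (mod 4) gives 77t ≡ 0 (mod 4), and since 1⁻¹ ≡ 1 (mod 4), t ≡ 0. Hence k ≡ 30 + 77·0 = 30 (mod 308).
From k ≡ 30 (mod 308) write k = 30 + 308t. Substituting into k ≡ 3 (mod 5) gives 308t ≡ 3 (mod 5), and since 3⁻¹ ≡ 2 (mod 5), t ≡ 1. Hence k ≡ 30 + 308·1 = 338 (mod 1540).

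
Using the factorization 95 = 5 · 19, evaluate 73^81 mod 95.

58

Mod 5: 73 ≡ 3; by Fermat, exponent reduces to 81 mod 4 = 1; 3^1 ≡ 3 (mod 5).
Mod 19: 73 ≡ 16; by Fermat, exponent reduces to 81 mod 18 = 9; 16^9 ≡ 1 (mod 19).
Combine by CRT: x ≡ 3 (mod 5), x ≡ 1 (mod 19) ⇒ x ≡ 58 (mod 95).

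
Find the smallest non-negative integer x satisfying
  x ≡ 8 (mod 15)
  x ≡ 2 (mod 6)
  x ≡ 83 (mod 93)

548

Combine the congruences pairwise.
gcd(15, 6) = 3 and 3 | (2 − 8), so the pair is consistent; merging gives x ≡ 8 (mod 30), where 30 = lcm(15, 6).
gcd(30, 93) = 3 and 3 | (83 − 8), so the pair is consistent; merging gives x ≡ 548 (mod 930), where 930 = lcm(30, 93).
The solution is unique modulo lcm(15, 6, 93) = 930.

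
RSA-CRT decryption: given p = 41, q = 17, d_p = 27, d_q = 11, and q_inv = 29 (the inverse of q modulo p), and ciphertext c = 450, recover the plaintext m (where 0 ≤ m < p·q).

614

m₁ = c^(d_p) mod p: c ≡ 40 (mod 41), and 40^27 mod 41 = 40.
m₂ = c^(d_q) mod q: c ≡ 8 (mod 17), and 8^11 mod 17 = 2.
h = q_inv·(m₁ − m₂) mod p = 29·(40 − 2) mod 41 = 36.
m = m₂ + h·q = 2 + 36·17 = 614.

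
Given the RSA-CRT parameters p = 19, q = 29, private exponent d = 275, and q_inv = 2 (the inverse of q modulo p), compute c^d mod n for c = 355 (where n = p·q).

d_p = d mod (p−1) = 275 mod 18 = 5; d_q = d mod (q−1) = 23.
m₁ = c^(d_p) mod p: c ≡ 13 (mod 19), and 13^5 mod 19 = 14.
m₂ = c^(d_q) mod q: c ≡ 7 (mod 29), and 7^23 mod 29 = 20.
h = q_inv·(m₁ − m₂) mod p = 2·(14 − 20) mod 19 = 7.
m = m₂ + h·q = 20 + 7·29 = 223.

223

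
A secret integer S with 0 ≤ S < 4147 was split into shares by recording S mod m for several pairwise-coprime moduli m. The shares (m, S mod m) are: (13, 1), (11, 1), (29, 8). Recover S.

1574

The moduli are pairwise coprime; N = 13·11·29 = 4147.
N/13 = 319; 319 ≡ 7 (mod 13); 7·2 ≡ 1, so inverse 2.
N/11 = 377; 377 ≡ 3 (mod 11); 3·4 ≡ 1, so inverse 4.
N/29 = 143; 143 ≡ 27 (mod 29); 27·14 ≡ 1, so inverse 14.
S ≡ 1·319·2 + 1·377·4 + 8·143·14 = 18162.
18162 mod 4147 = 1574.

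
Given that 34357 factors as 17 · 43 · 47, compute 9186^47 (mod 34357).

Mod 17: 9186 ≡ 6; by Fermat, exponent reduces to 47 mod 16 = 15; 6^15 ≡ 3 (mod 17).
Mod 43: 9186 ≡ 27; by Fermat, exponent reduces to 47 mod 42 = 5; 27^5 ≡ 22 (mod 43).
Mod 47: 9186 ≡ 21; by Fermat, exponent reduces to 47 mod 46 = 1; 21^1 ≡ 21 (mod 47).
Combine by CRT: x ≡ 3 (mod 17), x ≡ 22 (mod 43), x ≡ 21 (mod 47) ⇒ x ≡ 8622 (mod 34357).

8622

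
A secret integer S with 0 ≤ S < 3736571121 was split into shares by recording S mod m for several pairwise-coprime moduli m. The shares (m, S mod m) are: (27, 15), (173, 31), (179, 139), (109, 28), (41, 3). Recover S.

3734586150

From S ≡ 15 (mod 27) write S = 15 + 27t. Substituting into S ≡ 31 (mod 173) gives 27t ≡ 16 (mod 173), and since 27⁻¹ ≡ 141 (mod 173), t ≡ 7. Hence S ≡ 15 + 27·7 = 204 (mod 4671).
From S ≡ 204 (mod 4671) write S = 204 + 4671t. Substituting into S ≡ 139 (mod 179) gives 4671t ≡ 114 (mod 179), and since 17⁻¹ ≡ 158 (mod 179), t ≡ 112. Hence S ≡ 204 + 4671·112 = 523356 (mod 836109).
From S ≡ 523356 (mod 836109) write S = 523356 + 836109t. Substituting into S ≡ 28 (mod 109) gives 836109t ≡ 90 (mod 109), and since 79⁻¹ ≡ 69 (mod 109), t ≡ 106. Hence S ≡ 523356 + 836109·106 = 89150910 (mod 91135881).
From S ≡ 89150910 (mod 91135881) write S = 89150910 + 91135881t. Substituting into S ≡ 3 (mod 41) gives 91135881t ≡ 26 (mod 41), and since 15⁻¹ ≡ 11 (mod 41), t ≡ 40. Hence S ≡ 89150910 + 91135881·40 = 3734586150 (mod 3736571121).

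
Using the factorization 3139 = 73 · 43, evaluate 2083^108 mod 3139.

2773

Mod 73: 2083 ≡ 39; by Fermat, exponent reduces to 108 mod 72 = 36; 39^36 ≡ 72 (mod 73).
Mod 43: 2083 ≡ 19; by Fermat, exponent reduces to 108 mod 42 = 24; 19^24 ≡ 21 (mod 43).
Combine by CRT: x ≡ 72 (mod 73), x ≡ 21 (mod 43) ⇒ x ≡ 2773 (mod 3139).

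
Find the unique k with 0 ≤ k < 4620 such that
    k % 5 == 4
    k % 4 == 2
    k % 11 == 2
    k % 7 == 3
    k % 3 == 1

3874

From k ≡ 4 (mod 5) write k = 4 + 5t. Substituting into k ≡ 2 (mod 4) gives 5t ≡ 2 (mod 4), and since 1⁻¹ ≡ 1 (mod 4), t ≡ 2. Hence k ≡ 4 + 5·2 = 14 (mod 20).
From k ≡ 14 (mod 20) write k = 14 + 20t. Substituting into k ≡ 2 (mod 11) gives 20t ≡ 10 (mod 11), and since 9⁻¹ ≡ 5 (mod 11), t ≡ 6. Hence k ≡ 14 + 20·6 = 134 (mod 220).
From k ≡ 134 (mod 220) write k = 134 + 220t. Substituting into k ≡ 3 (mod 7) gives 220t ≡ 2 (mod 7), and since 3⁻¹ ≡ 5 (mod 7), t ≡ 3. Hence k ≡ 134 + 220·3 = 794 (mod 1540).
From k ≡ 794 (mod 1540) write k = 794 + 1540t. Substituting into k ≡ 1 (mod 3) gives 1540t ≡ 2 (mod 3), and since 1⁻¹ ≡ 1 (mod 3), t ≡ 2. Hence k ≡ 794 + 1540·2 = 3874 (mod 4620).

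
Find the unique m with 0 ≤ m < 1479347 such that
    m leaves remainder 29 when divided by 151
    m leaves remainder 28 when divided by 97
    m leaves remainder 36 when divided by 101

1126489

The moduli are pairwise coprime; N = 151·97·101 = 1479347.
N/151 = 9797; 9797 ≡ 133 (mod 151); 133·109 ≡ 1, so inverse 109.
N/97 = 15251; 15251 ≡ 22 (mod 97); 22·75 ≡ 1, so inverse 75.
N/101 = 14647; 14647 ≡ 2 (mod 101); 2·51 ≡ 1, so inverse 51.
m ≡ 29·9797·109 + 28·15251·75 + 36·14647·51 = 89887309.
89887309 mod 1479347 = 1126489.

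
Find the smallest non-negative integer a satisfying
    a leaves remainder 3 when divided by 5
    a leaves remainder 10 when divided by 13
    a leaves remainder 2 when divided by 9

The moduli are pairwise coprime; N = 5·13·9 = 585.
N/5 = 117; 117 ≡ 2 (mod 5); 2·3 ≡ 1, so inverse 3.
N/13 = 45; 45 ≡ 6 (mod 13); 6·11 ≡ 1, so inverse 11.
N/9 = 65; 65 ≡ 2 (mod 9); 2·5 ≡ 1, so inverse 5.
a ≡ 3·117·3 + 10·45·11 + 2·65·5 = 6653.
6653 mod 585 = 218.

218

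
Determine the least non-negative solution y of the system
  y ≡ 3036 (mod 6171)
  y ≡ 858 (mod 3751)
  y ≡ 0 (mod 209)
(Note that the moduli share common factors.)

Combine the congruences pairwise.
gcd(6171, 3751) = 121 and 121 | (858 − 3036), so the pair is consistent; merging gives y ≡ 169653 (mod 191301), where 191301 = lcm(6171, 3751).
gcd(191301, 209) = 11 and 11 | (0 − 169653), so the pair is consistent; merging gives y ≡ 934857 (mod 3634719), where 3634719 = lcm(191301, 209).
The solution is unique modulo lcm(6171, 3751, 209) = 3634719.

934857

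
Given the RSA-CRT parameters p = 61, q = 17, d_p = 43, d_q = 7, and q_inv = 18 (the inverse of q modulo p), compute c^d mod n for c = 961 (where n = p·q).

m₁ = c^(d_p) mod p: c ≡ 46 (mod 61), and 46^43 mod 61 = 45.
m₂ = c^(d_q) mod q: c ≡ 9 (mod 17), and 9^7 mod 17 = 2.
h = q_inv·(m₁ − m₂) mod p = 18·(45 − 2) mod 61 = 42.
m = m₂ + h·q = 2 + 42·17 = 716.

716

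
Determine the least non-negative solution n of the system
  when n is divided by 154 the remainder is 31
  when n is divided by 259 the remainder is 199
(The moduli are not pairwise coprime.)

4343

gcd(154, 259) = 7 and 7 | (199 − 31), so the pair is consistent; merging gives n ≡ 4343 (mod 5698), where 5698 = lcm(154, 259).
The solution is unique modulo lcm(154, 259) = 5698.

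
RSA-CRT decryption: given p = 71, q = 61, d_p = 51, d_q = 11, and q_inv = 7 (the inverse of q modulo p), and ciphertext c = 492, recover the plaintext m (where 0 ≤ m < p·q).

66

m₁ = c^(d_p) mod p: c ≡ 66 (mod 71), and 66^51 mod 71 = 66.
m₂ = c^(d_q) mod q: c ≡ 4 (mod 61), and 4^11 mod 61 = 5.
h = q_inv·(m₁ − m₂) mod p = 7·(66 − 5) mod 71 = 1.
m = m₂ + h·q = 5 + 1·61 = 66.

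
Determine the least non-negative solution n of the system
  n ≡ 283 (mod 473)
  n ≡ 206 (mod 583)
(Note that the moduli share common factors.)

3121

gcd(473, 583) = 11 and 11 | (206 − 283), so the pair is consistent; merging gives n ≡ 3121 (mod 25069), where 25069 = lcm(473, 583).
The solution is unique modulo lcm(473, 583) = 25069.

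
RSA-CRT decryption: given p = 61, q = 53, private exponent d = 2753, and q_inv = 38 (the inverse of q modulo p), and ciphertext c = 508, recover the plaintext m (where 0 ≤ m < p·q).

d_p = d mod (p−1) = 2753 mod 60 = 53; d_q = d mod (q−1) = 49.
m₁ = c^(d_p) mod p: c ≡ 20 (mod 61), and 20^53 mod 61 = 9.
m₂ = c^(d_q) mod q: c ≡ 31 (mod 53), and 31^49 mod 53 = 32.
h = q_inv·(m₁ − m₂) mod p = 38·(9 − 32) mod 61 = 41.
m = m₂ + h·q = 32 + 41·53 = 2205.

2205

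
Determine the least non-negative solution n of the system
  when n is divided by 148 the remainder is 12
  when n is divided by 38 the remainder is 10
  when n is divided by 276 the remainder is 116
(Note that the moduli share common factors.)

Combine the congruences pairwise.
gcd(148, 38) = 2 and 2 | (10 − 12), so the pair is consistent; merging gives n ≡ 1492 (mod 2812), where 2812 = lcm(148, 38).
gcd(2812, 276) = 4 and 4 | (116 − 1492), so the pair is consistent; merging gives n ≡ 46484 (mod 194028), where 194028 = lcm(2812, 276).
The solution is unique modulo lcm(148, 38, 276) = 194028.

46484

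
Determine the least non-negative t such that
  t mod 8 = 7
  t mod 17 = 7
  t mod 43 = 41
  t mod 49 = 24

From t ≡ 7 (mod 8) write t = 7 + 8s. Substituting into t ≡ 7 (mod 17) gives 8s ≡ 0 (mod 17), and since 8⁻¹ ≡ 15 (mod 17), s ≡ 0. Hence t ≡ 7 + 8·0 = 7 (mod 136).
From t ≡ 7 (mod 136) write t = 7 + 136s. Substituting into t ≡ 41 (mod 43) gives 136s ≡ 34 (mod 43), and since 7⁻¹ ≡ 37 (mod 43), s ≡ 11. Hence t ≡ 7 + 136·11 = 1503 (mod 5848).
From t ≡ 1503 (mod 5848) write t = 1503 + 5848s. Substituting into t ≡ 24 (mod 49) gives 5848s ≡ 40 (mod 49), and since 17⁻¹ ≡ 26 (mod 49), s ≡ 11. Hence t ≡ 1503 + 5848·11 = 65831 (mod 286552).

65831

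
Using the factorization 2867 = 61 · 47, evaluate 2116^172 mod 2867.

2680

Mod 61: 2116 ≡ 42; by Fermat, exponent reduces to 172 mod 60 = 52; 42^52 ≡ 57 (mod 61).
Mod 47: 2116 ≡ 1; by Fermat, exponent reduces to 172 mod 46 = 34; 1^34 ≡ 1 (mod 47).
Combine by CRT: x ≡ 57 (mod 61), x ≡ 1 (mod 47) ⇒ x ≡ 2680 (mod 2867).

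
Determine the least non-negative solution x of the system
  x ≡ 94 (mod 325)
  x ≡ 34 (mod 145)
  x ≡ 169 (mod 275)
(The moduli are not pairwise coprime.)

gcd(325, 145) = 5 and 5 | (34 − 94), so the pair is consistent; merging gives x ≡ 6269 (mod 9425), where 9425 = lcm(325, 145).
gcd(9425, 275) = 25 and 25 | (169 − 6269), so the pair is consistent; merging gives x ≡ 34544 (mod 103675), where 103675 = lcm(9425, 275).
The solution is unique modulo lcm(325, 145, 275) = 103675.

34544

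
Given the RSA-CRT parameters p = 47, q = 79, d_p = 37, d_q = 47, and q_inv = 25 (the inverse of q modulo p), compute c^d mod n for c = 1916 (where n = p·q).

m₁ = c^(d_p) mod p: c ≡ 36 (mod 47), and 36^37 mod 47 = 21.
m₂ = c^(d_q) mod q: c ≡ 20 (mod 79), and 20^47 mod 79 = 72.
h = q_inv·(m₁ − m₂) mod p = 25·(21 − 72) mod 47 = 41.
m = m₂ + h·q = 72 + 41·79 = 3311.

3311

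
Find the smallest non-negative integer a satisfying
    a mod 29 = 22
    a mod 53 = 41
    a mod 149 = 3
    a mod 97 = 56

The moduli are pairwise coprime; N = 29·53·149·97 = 22214261.
N/29 = 766009; 766009 ≡ 3 (mod 29); 3·10 ≡ 1, so inverse 10.
N/53 = 419137; 419137 ≡ 13 (mod 53); 13·49 ≡ 1, so inverse 49.
N/149 = 149089; 149089 ≡ 89 (mod 149); 89·72 ≡ 1, so inverse 72.
N/97 = 229013; 229013 ≡ 93 (mod 97); 93·24 ≡ 1, so inverse 24.
a ≡ 22·766009·10 + 41·419137·49 + 3·149089·72 + 56·229013·24 = 1350564909.
1350564909 mod 22214261 = 17709249.

17709249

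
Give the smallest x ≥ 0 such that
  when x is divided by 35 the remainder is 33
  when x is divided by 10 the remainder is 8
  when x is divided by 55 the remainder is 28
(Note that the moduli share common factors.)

138

gcd(35, 10) = 5 and 5 | (8 − 33), so the pair is consistent; merging gives x ≡ 68 (mod 70), where 70 = lcm(35, 10).
gcd(70, 55) = 5 and 5 | (28 − 68), so the pair is consistent; merging gives x ≡ 138 (mod 770), where 770 = lcm(70, 55).
The solution is unique modulo lcm(35, 10, 55) = 770.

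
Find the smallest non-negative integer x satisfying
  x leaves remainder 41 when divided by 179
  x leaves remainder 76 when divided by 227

757

Combine the congruences pairwise.
From x ≡ 41 (mod 179) write x = 41 + 179t. Substituting into x ≡ 76 (mod 227) gives 179t ≡ 35 (mod 227), and since 179⁻¹ ≡ 52 (mod 227), t ≡ 4. Hence x ≡ 41 + 179·4 = 757 (mod 40633).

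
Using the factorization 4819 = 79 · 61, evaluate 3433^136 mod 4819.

Mod 79: 3433 ≡ 36; by Fermat, exponent reduces to 136 mod 78 = 58; 36^58 ≡ 13 (mod 79).
Mod 61: 3433 ≡ 17; by Fermat, exponent reduces to 136 mod 60 = 16; 17^16 ≡ 57 (mod 61).
Combine by CRT: x ≡ 13 (mod 79), x ≡ 57 (mod 61) ⇒ x ≡ 1277 (mod 4819).

1277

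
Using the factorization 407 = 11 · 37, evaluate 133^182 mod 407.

Mod 11: 133 ≡ 1; by Fermat, exponent reduces to 182 mod 10 = 2; 1^2 ≡ 1 (mod 11).
Mod 37: 133 ≡ 22; by Fermat, exponent reduces to 182 mod 36 = 2; 22^2 ≡ 3 (mod 37).
Combine by CRT: x ≡ 1 (mod 11), x ≡ 3 (mod 37) ⇒ x ≡ 188 (mod 407).

188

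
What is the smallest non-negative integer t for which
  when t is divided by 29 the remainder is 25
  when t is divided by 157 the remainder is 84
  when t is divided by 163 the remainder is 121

361655

Combine the congruences pairwise.
From t ≡ 25 (mod 29) write t = 25 + 29s. Substituting into t ≡ 84 (mod 157) gives 29s ≡ 59 (mod 157), and since 29⁻¹ ≡ 65 (mod 157), s ≡ 67. Hence t ≡ 25 + 29·67 = 1968 (mod 4553).
From t ≡ 1968 (mod 4553) write t = 1968 + 4553s. Substituting into t ≡ 121 (mod 163) gives 4553s ≡ 109 (mod 163), and since 152⁻¹ ≡ 74 (mod 163), s ≡ 79. Hence t ≡ 1968 + 4553·79 = 361655 (mod 742139).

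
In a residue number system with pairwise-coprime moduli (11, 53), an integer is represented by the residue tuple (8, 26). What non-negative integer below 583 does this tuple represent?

503

From x ≡ 8 (mod 11) write x = 8 + 11t. Substituting into x ≡ 26 (mod 53) gives 11t ≡ 18 (mod 53), and since 11⁻¹ ≡ 29 (mod 53), t ≡ 45. Hence x ≡ 8 + 11·45 = 503 (mod 583).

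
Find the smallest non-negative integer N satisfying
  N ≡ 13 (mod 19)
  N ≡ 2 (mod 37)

298

From N ≡ 13 (mod 19) write N = 13 + 19t. Substituting into N ≡ 2 (mod 37) gives 19t ≡ 26 (mod 37), and since 19⁻¹ ≡ 2 (mod 37), t ≡ 15. Hence N ≡ 13 + 19·15 = 298 (mod 703).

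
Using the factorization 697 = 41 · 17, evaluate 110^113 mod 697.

93

Mod 41: 110 ≡ 28; by Fermat, exponent reduces to 113 mod 40 = 33; 28^33 ≡ 11 (mod 41).
Mod 17: 110 ≡ 8; by Fermat, exponent reduces to 113 mod 16 = 1; 8^1 ≡ 8 (mod 17).
Combine by CRT: x ≡ 11 (mod 41), x ≡ 8 (mod 17) ⇒ x ≡ 93 (mod 697).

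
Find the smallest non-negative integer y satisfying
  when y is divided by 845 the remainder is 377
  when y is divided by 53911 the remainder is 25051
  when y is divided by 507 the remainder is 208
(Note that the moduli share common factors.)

gcd(845, 53911) = 169 and 169 | (25051 − 377), so the pair is consistent; merging gives y ≡ 78962 (mod 269555), where 269555 = lcm(845, 53911).
gcd(269555, 507) = 169 and 169 | (208 − 78962), so the pair is consistent; merging gives y ≡ 348517 (mod 808665), where 808665 = lcm(269555, 507).
The solution is unique modulo lcm(845, 53911, 507) = 808665.

348517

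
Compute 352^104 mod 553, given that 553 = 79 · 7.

102

Mod 79: 352 ≡ 36; by Fermat, exponent reduces to 104 mod 78 = 26; 36^26 ≡ 23 (mod 79).
Mod 7: 352 ≡ 2; by Fermat, exponent reduces to 104 mod 6 = 2; 2^2 ≡ 4 (mod 7).
Combine by CRT: x ≡ 23 (mod 79), x ≡ 4 (mod 7) ⇒ x ≡ 102 (mod 553).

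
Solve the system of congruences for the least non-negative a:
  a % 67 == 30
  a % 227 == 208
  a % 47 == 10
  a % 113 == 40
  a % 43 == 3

2235446722

From a ≡ 30 (mod 67) write a = 30 + 67t. Substituting into a ≡ 208 (mod 227) gives 67t ≡ 178 (mod 227), and since 67⁻¹ ≡ 61 (mod 227), t ≡ 189. Hence a ≡ 30 + 67·189 = 12693 (mod 15209).
From a ≡ 12693 (mod 15209) write a = 12693 + 15209t. Substituting into a ≡ 10 (mod 47) gives 15209t ≡ 7 (mod 47), and since 28⁻¹ ≡ 42 (mod 47), t ≡ 12. Hence a ≡ 12693 + 15209·12 = 195201 (mod 714823).
From a ≡ 195201 (mod 714823) write a = 195201 + 714823t. Substituting into a ≡ 40 (mod 113) gives 714823t ≡ 103 (mod 113), and since 98⁻¹ ≡ 15 (mod 113), t ≡ 76. Hence a ≡ 195201 + 714823·76 = 54521749 (mod 80774999).
From a ≡ 54521749 (mod 80774999) write a = 54521749 + 80774999t. Substituting into a ≡ 3 (mod 43) gives 80774999t ≡ 18 (mod 43), and since 15⁻¹ ≡ 23 (mod 43), t ≡ 27. Hence a ≡ 54521749 + 80774999·27 = 2235446722 (mod 3473324957).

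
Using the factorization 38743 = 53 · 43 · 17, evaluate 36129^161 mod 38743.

2027

Mod 53: 36129 ≡ 36; by Fermat, exponent reduces to 161 mod 52 = 5; 36^5 ≡ 13 (mod 53).
Mod 43: 36129 ≡ 9; by Fermat, exponent reduces to 161 mod 42 = 35; 9^35 ≡ 6 (mod 43).
Mod 17: 36129 ≡ 4; by Fermat, exponent reduces to 161 mod 16 = 1; 4^1 ≡ 4 (mod 17).
Combine by CRT: x ≡ 13 (mod 53), x ≡ 6 (mod 43), x ≡ 4 (mod 17) ⇒ x ≡ 2027 (mod 38743).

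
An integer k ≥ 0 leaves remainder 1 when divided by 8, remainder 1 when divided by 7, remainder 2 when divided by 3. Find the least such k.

113

From k ≡ 1 (mod 8) write k = 1 + 8t. Substituting into k ≡ 1 (mod 7) gives 8t ≡ 0 (mod 7), and since 1⁻¹ ≡ 1 (mod 7), t ≡ 0. Hence k ≡ 1 + 8·0 = 1 (mod 56).
From k ≡ 1 (mod 56) write k = 1 + 56t. Substituting into k ≡ 2 (mod 3) gives 56t ≡ 1 (mod 3), and since 2⁻¹ ≡ 2 (mod 3), t ≡ 2. Hence k ≡ 1 + 56·2 = 113 (mod 168).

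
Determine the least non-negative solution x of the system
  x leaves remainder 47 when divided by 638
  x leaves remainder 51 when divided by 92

gcd(638, 92) = 2 and 2 | (51 − 47), so the pair is consistent; merging gives x ≡ 19187 (mod 29348), where 29348 = lcm(638, 92).
The solution is unique modulo lcm(638, 92) = 29348.

19187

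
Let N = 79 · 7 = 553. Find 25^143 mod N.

Mod 79: 25 ≡ 25; by Fermat, exponent reduces to 143 mod 78 = 65; 25^65 ≡ 23 (mod 79).
Mod 7: 25 ≡ 4; by Fermat, exponent reduces to 143 mod 6 = 5; 4^5 ≡ 2 (mod 7).
Combine by CRT: x ≡ 23 (mod 79), x ≡ 2 (mod 7) ⇒ x ≡ 23 (mod 553).

23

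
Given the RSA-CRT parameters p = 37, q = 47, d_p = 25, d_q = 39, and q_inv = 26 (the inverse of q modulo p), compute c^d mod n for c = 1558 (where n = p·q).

585

m₁ = c^(d_p) mod p: c ≡ 4 (mod 37), and 4^25 mod 37 = 30.
m₂ = c^(d_q) mod q: c ≡ 7 (mod 47), and 7^39 mod 47 = 21.
h = q_inv·(m₁ − m₂) mod p = 26·(30 − 21) mod 37 = 12.
m = m₂ + h·q = 21 + 12·47 = 585.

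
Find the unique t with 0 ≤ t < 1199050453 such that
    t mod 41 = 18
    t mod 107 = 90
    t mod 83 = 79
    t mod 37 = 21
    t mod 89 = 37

973127105

From t ≡ 18 (mod 41) write t = 18 + 41s. Substituting into t ≡ 90 (mod 107) gives 41s ≡ 72 (mod 107), and since 41⁻¹ ≡ 47 (mod 107), s ≡ 67. Hence t ≡ 18 + 41·67 = 2765 (mod 4387).
From t ≡ 2765 (mod 4387) write t = 2765 + 4387s. Substituting into t ≡ 79 (mod 83) gives 4387s ≡ 53 (mod 83), and since 71⁻¹ ≡ 76 (mod 83), s ≡ 44. Hence t ≡ 2765 + 4387·44 = 195793 (mod 364121).
From t ≡ 195793 (mod 364121) write t = 195793 + 364121s. Substituting into t ≡ 21 (mod 37) gives 364121s ≡ 32 (mod 37), and since 4⁻¹ ≡ 28 (mod 37), s ≡ 8. Hence t ≡ 195793 + 364121·8 = 3108761 (mod 13472477).
From t ≡ 3108761 (mod 13472477) write t = 3108761 + 13472477s. Substituting into t ≡ 37 (mod 89) gives 13472477s ≡ 46 (mod 89), and since 13⁻¹ ≡ 48 (mod 89), s ≡ 72. Hence t ≡ 3108761 + 13472477·72 = 973127105 (mod 1199050453).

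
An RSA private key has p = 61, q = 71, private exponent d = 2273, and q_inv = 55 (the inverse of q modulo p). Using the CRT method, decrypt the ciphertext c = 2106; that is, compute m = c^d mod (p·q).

772

d_p = d mod (p−1) = 2273 mod 60 = 53; d_q = d mod (q−1) = 33.
m₁ = c^(d_p) mod p: c ≡ 32 (mod 61), and 32^53 mod 61 = 40.
m₂ = c^(d_q) mod q: c ≡ 47 (mod 71), and 47^33 mod 71 = 62.
h = q_inv·(m₁ − m₂) mod p = 55·(40 − 62) mod 61 = 10.
m = m₂ + h·q = 62 + 10·71 = 772.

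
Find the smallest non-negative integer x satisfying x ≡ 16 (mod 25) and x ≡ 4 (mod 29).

91

Combine the congruences pairwise.
From x ≡ 16 (mod 25) write x = 16 + 25t. Substituting into x ≡ 4 (mod 29) gives 25t ≡ 17 (mod 29), and since 25⁻¹ ≡ 7 (mod 29), t ≡ 3. Hence x ≡ 16 + 25·3 = 91 (mod 725).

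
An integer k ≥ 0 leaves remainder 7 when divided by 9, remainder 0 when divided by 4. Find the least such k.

16

From k ≡ 7 (mod 9) write k = 7 + 9t. Substituting into k ≡ 0 (mod 4) gives 9t ≡ 1 (mod 4), and since 1⁻¹ ≡ 1 (mod 4), t ≡ 1. Hence k ≡ 7 + 9·1 = 16 (mod 36).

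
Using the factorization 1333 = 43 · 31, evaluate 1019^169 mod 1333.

Mod 43: 1019 ≡ 30; by Fermat, exponent reduces to 169 mod 42 = 1; 30^1 ≡ 30 (mod 43).
Mod 31: 1019 ≡ 27; by Fermat, exponent reduces to 169 mod 30 = 19; 27^19 ≡ 23 (mod 31).
Combine by CRT: x ≡ 30 (mod 43), x ≡ 23 (mod 31) ⇒ x ≡ 116 (mod 1333).

116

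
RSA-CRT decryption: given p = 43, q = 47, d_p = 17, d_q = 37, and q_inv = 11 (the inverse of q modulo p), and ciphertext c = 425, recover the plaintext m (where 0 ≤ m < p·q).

m₁ = c^(d_p) mod p: c ≡ 38 (mod 43), and 38^17 mod 43 = 15.
m₂ = c^(d_q) mod q: c ≡ 2 (mod 47), and 2^37 mod 47 = 28.
h = q_inv·(m₁ − m₂) mod p = 11·(15 − 28) mod 43 = 29.
m = m₂ + h·q = 28 + 29·47 = 1391.

1391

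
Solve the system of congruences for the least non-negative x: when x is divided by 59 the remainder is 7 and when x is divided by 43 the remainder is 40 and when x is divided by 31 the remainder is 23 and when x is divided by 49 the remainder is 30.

The moduli are pairwise coprime; N = 59·43·31·49 = 3853703.
N/59 = 65317; 65317 ≡ 4 (mod 59); 4·15 ≡ 1, so inverse 15.
N/43 = 89621; 89621 ≡ 9 (mod 43); 9·24 ≡ 1, so inverse 24.
N/31 = 124313; 124313 ≡ 3 (mod 31); 3·21 ≡ 1, so inverse 21.
N/49 = 78647; 78647 ≡ 2 (mod 49); 2·25 ≡ 1, so inverse 25.
x ≡ 7·65317·15 + 40·89621·24 + 23·124313·21 + 30·78647·25 = 211922874.
211922874 mod 3853703 = 3822912.

3822912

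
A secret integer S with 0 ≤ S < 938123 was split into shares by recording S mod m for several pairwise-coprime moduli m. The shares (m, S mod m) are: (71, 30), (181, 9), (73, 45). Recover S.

The moduli are pairwise coprime; N = 71·181·73 = 938123.
N/71 = 13213; 13213 ≡ 7 (mod 71); 7·61 ≡ 1, so inverse 61.
N/181 = 5183; 5183 ≡ 115 (mod 181); 115·85 ≡ 1, so inverse 85.
N/73 = 12851; 12851 ≡ 3 (mod 73); 3·49 ≡ 1, so inverse 49.
S ≡ 30·13213·61 + 9·5183·85 + 45·12851·49 = 56481240.
56481240 mod 938123 = 193860.

193860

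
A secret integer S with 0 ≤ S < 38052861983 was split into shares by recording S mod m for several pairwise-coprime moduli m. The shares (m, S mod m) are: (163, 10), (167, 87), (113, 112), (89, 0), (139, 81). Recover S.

Combine the congruences pairwise.
From S ≡ 10 (mod 163) write S = 10 + 163t. Substituting into S ≡ 87 (mod 167) gives 163t ≡ 77 (mod 167), and since 163⁻¹ ≡ 125 (mod 167), t ≡ 106. Hence S ≡ 10 + 163·106 = 17288 (mod 27221).
From S ≡ 17288 (mod 27221) write S = 17288 + 27221t. Substituting into S ≡ 112 (mod 113) gives 27221t ≡ 0 (mod 113), and since 101⁻¹ ≡ 47 (mod 113), t ≡ 0. Hence S ≡ 17288 + 27221·0 = 17288 (mod 3075973).
From S ≡ 17288 (mod 3075973) write S = 17288 + 3075973t. Substituting into S ≡ 0 (mod 89) gives 3075973t ≡ 67 (mod 89), and since 44⁻¹ ≡ 87 (mod 89), t ≡ 44. Hence S ≡ 17288 + 3075973·44 = 135360100 (mod 273761597).
From S ≡ 135360100 (mod 273761597) write S = 135360100 + 273761597t. Substituting into S ≡ 81 (mod 139) gives 273761597t ≡ 127 (mod 139), and since 124⁻¹ ≡ 37 (mod 139), t ≡ 112. Hence S ≡ 135360100 + 273761597·112 = 30796658964 (mod 38052861983).

30796658964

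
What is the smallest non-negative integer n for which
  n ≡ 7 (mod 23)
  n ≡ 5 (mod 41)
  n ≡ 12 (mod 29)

16774

The moduli are pairwise coprime; M = 23·41·29 = 27347.
M/23 = 1189; 1189 ≡ 16 (mod 23); 16·13 ≡ 1, so inverse 13.
M/41 = 667; 667 ≡ 11 (mod 41); 11·15 ≡ 1, so inverse 15.
M/29 = 943; 943 ≡ 15 (mod 29); 15·2 ≡ 1, so inverse 2.
n ≡ 7·1189·13 + 5·667·15 + 12·943·2 = 180856.
180856 mod 27347 = 16774.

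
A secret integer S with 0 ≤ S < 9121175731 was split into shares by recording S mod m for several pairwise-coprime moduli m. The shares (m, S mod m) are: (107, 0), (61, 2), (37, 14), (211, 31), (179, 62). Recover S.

The moduli are pairwise coprime; N = 107·61·37·211·179 = 9121175731.
N/107 = 85244633; 85244633 ≡ 87 (mod 107); 87·16 ≡ 1, so inverse 16.
N/61 = 149527471; 149527471 ≡ 1 (mod 61), inverse 1.
N/37 = 246518263; 246518263 ≡ 28 (mod 37); 28·4 ≡ 1, so inverse 4.
N/211 = 43228321; 43228321 ≡ 118 (mod 211); 118·152 ≡ 1, so inverse 152.
N/179 = 50956289; 50956289 ≡ 1 (mod 179), inverse 1.
S ≡ 0·85244633·16 + 2·149527471·1 + 14·246518263·4 + 31·43228321·152 + 62·50956289·1 = 220955216140.
220955216140 mod 9121175731 = 2046998596.

2046998596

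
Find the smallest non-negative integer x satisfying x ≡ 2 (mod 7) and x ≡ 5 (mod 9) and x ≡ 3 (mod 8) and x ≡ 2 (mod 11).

5315

The moduli are pairwise coprime; N = 7·9·8·11 = 5544.
N/7 = 792; 792 ≡ 1 (mod 7), inverse 1.
N/9 = 616; 616 ≡ 4 (mod 9); 4·7 ≡ 1, so inverse 7.
N/8 = 693; 693 ≡ 5 (mod 8); 5·5 ≡ 1, so inverse 5.
N/11 = 504; 504 ≡ 9 (mod 11); 9·5 ≡ 1, so inverse 5.
x ≡ 2·792·1 + 5·616·7 + 3·693·5 + 2·504·5 = 38579.
38579 mod 5544 = 5315.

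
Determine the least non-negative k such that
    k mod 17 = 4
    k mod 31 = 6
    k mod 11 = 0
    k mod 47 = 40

240163

From k ≡ 4 (mod 17) write k = 4 + 17t. Substituting into k ≡ 6 (mod 31) gives 17t ≡ 2 (mod 31), and since 17⁻¹ ≡ 11 (mod 31), t ≡ 22. Hence k ≡ 4 + 17·22 = 378 (mod 527).
From k ≡ 378 (mod 527) write k = 378 + 527t. Substituting into k ≡ 0 (mod 11) gives 527t ≡ 7 (mod 11), and since 10⁻¹ ≡ 10 (mod 11), t ≡ 4. Hence k ≡ 378 + 527·4 = 2486 (mod 5797).
From k ≡ 2486 (mod 5797) write k = 2486 + 5797t. Substituting into k ≡ 40 (mod 47) gives 5797t ≡ 45 (mod 47), and since 16⁻¹ ≡ 3 (mod 47), t ≡ 41. Hence k ≡ 2486 + 5797·41 = 240163 (mod 272459).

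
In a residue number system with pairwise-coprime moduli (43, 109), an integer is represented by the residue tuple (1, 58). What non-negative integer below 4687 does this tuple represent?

From x ≡ 1 (mod 43) write x = 1 + 43t. Substituting into x ≡ 58 (mod 109) gives 43t ≡ 57 (mod 109), and since 43⁻¹ ≡ 71 (mod 109), t ≡ 14. Hence x ≡ 1 + 43·14 = 603 (mod 4687).

603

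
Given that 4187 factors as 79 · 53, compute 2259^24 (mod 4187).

Mod 79: 2259 ≡ 47; 47^24 ≡ 8 (mod 79).
Mod 53: 2259 ≡ 33; 33^24 ≡ 42 (mod 53).
Combine by CRT: x ≡ 8 (mod 79), x ≡ 42 (mod 53) ⇒ x ≡ 3010 (mod 4187).

3010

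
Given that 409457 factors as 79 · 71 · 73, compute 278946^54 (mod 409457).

Mod 79: 278946 ≡ 76; 76^54 ≡ 21 (mod 79).
Mod 71: 278946 ≡ 58; 58^54 ≡ 2 (mod 71).
Mod 73: 278946 ≡ 13; 13^54 ≡ 27 (mod 73).
Combine by CRT: x ≡ 21 (mod 79), x ≡ 2 (mod 71), x ≡ 27 (mod 73) ⇒ x ≡ 323052 (mod 409457).

323052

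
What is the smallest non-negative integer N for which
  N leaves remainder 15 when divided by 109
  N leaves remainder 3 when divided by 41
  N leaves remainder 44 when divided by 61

The moduli are pairwise coprime; M = 109·41·61 = 272609.
M/109 = 2501; 2501 ≡ 103 (mod 109); 103·18 ≡ 1, so inverse 18.
M/41 = 6649; 6649 ≡ 7 (mod 41); 7·6 ≡ 1, so inverse 6.
M/61 = 4469; 4469 ≡ 16 (mod 61); 16·42 ≡ 1, so inverse 42.
N ≡ 15·2501·18 + 3·6649·6 + 44·4469·42 = 9053664.
9053664 mod 272609 = 57567.

57567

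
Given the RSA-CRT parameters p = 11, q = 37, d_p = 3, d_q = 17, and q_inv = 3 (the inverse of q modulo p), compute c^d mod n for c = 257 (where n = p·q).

130

m₁ = c^(d_p) mod p: c ≡ 4 (mod 11), and 4^3 mod 11 = 9.
m₂ = c^(d_q) mod q: c ≡ 35 (mod 37), and 35^17 mod 37 = 19.
h = q_inv·(m₁ − m₂) mod p = 3·(9 − 19) mod 11 = 3.
m = m₂ + h·q = 19 + 3·37 = 130.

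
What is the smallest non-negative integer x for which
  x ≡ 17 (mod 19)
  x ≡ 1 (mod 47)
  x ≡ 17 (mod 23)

8320

From x ≡ 17 (mod 19) write x = 17 + 19t. Substituting into x ≡ 1 (mod 47) gives 19t ≡ 31 (mod 47), and since 19⁻¹ ≡ 5 (mod 47), t ≡ 14. Hence x ≡ 17 + 19·14 = 283 (mod 893).
From x ≡ 283 (mod 893) write x = 283 + 893t. Substituting into x ≡ 17 (mod 23) gives 893t ≡ 10 (mod 23), and since 19⁻¹ ≡ 17 (mod 23), t ≡ 9. Hence x ≡ 283 + 893·9 = 8320 (mod 20539).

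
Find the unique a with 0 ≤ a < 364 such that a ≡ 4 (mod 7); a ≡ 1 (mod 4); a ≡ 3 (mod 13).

The moduli are pairwise coprime; N = 7·4·13 = 364.
N/7 = 52; 52 ≡ 3 (mod 7); 3·5 ≡ 1, so inverse 5.
N/4 = 91; 91 ≡ 3 (mod 4); 3·3 ≡ 1, so inverse 3.
N/13 = 28; 28 ≡ 2 (mod 13); 2·7 ≡ 1, so inverse 7.
a ≡ 4·52·5 + 1·91·3 + 3·28·7 = 1901.
1901 mod 364 = 81.

81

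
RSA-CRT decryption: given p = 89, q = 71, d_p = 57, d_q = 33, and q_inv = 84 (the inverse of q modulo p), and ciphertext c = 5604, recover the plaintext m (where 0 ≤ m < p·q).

1579

m₁ = c^(d_p) mod p: c ≡ 86 (mod 89), and 86^57 mod 89 = 66.
m₂ = c^(d_q) mod q: c ≡ 66 (mod 71), and 66^33 mod 71 = 17.
h = q_inv·(m₁ − m₂) mod p = 84·(66 − 17) mod 89 = 22.
m = m₂ + h·q = 17 + 22·71 = 1579.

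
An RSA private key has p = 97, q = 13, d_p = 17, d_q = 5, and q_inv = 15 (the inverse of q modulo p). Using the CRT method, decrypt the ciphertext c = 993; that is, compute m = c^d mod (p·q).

941

m₁ = c^(d_p) mod p: c ≡ 23 (mod 97), and 23^17 mod 97 = 68.
m₂ = c^(d_q) mod q: c ≡ 5 (mod 13), and 5^5 mod 13 = 5.
h = q_inv·(m₁ − m₂) mod p = 15·(68 − 5) mod 97 = 72.
m = m₂ + h·q = 5 + 72·13 = 941.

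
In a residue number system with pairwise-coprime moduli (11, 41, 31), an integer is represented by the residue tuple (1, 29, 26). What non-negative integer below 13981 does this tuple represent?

11837

From x ≡ 1 (mod 11) write x = 1 + 11t. Substituting into x ≡ 29 (mod 41) gives 11t ≡ 28 (mod 41), and since 11⁻¹ ≡ 15 (mod 41), t ≡ 10. Hence x ≡ 1 + 11·10 = 111 (mod 451).
From x ≡ 111 (mod 451) write x = 111 + 451t. Substituting into x ≡ 26 (mod 31) gives 451t ≡ 8 (mod 31), and since 17⁻¹ ≡ 11 (mod 31), t ≡ 26. Hence x ≡ 111 + 451·26 = 11837 (mod 13981).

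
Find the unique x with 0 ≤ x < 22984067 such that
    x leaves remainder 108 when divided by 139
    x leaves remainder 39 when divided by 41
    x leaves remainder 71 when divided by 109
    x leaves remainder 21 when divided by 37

11960641

From x ≡ 108 (mod 139) write x = 108 + 139t. Substituting into x ≡ 39 (mod 41) gives 139t ≡ 13 (mod 41), and since 16⁻¹ ≡ 18 (mod 41), t ≡ 29. Hence x ≡ 108 + 139·29 = 4139 (mod 5699).
From x ≡ 4139 (mod 5699) write x = 4139 + 5699t. Substituting into x ≡ 71 (mod 109) gives 5699t ≡ 74 (mod 109), and since 31⁻¹ ≡ 102 (mod 109), t ≡ 27. Hence x ≡ 4139 + 5699·27 = 158012 (mod 621191).
From x ≡ 158012 (mod 621191) write x = 158012 + 621191t. Substituting into x ≡ 21 (mod 37) gives 621191t ≡ 36 (mod 37), and since 35⁻¹ ≡ 18 (mod 37), t ≡ 19. Hence x ≡ 158012 + 621191·19 = 11960641 (mod 22984067).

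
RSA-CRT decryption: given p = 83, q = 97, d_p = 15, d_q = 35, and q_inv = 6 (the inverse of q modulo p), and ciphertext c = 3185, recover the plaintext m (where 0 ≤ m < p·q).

3595

m₁ = c^(d_p) mod p: c ≡ 31 (mod 83), and 31^15 mod 83 = 26.
m₂ = c^(d_q) mod q: c ≡ 81 (mod 97), and 81^35 mod 97 = 6.
h = q_inv·(m₁ − m₂) mod p = 6·(26 − 6) mod 83 = 37.
m = m₂ + h·q = 6 + 37·97 = 3595.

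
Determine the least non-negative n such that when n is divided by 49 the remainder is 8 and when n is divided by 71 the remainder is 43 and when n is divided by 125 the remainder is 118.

49743

The moduli are pairwise coprime; M = 49·71·125 = 434875.
M/49 = 8875; 8875 ≡ 6 (mod 49); 6·41 ≡ 1, so inverse 41.
M/71 = 6125; 6125 ≡ 19 (mod 71); 19·15 ≡ 1, so inverse 15.
M/125 = 3479; 3479 ≡ 104 (mod 125); 104·119 ≡ 1, so inverse 119.
n ≡ 8·8875·41 + 43·6125·15 + 118·3479·119 = 55713743.
55713743 mod 434875 = 49743.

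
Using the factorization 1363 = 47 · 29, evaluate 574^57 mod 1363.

Mod 47: 574 ≡ 10; by Fermat, exponent reduces to 57 mod 46 = 11; 10^11 ≡ 22 (mod 47).
Mod 29: 574 ≡ 23; by Fermat, exponent reduces to 57 mod 28 = 1; 23^1 ≡ 23 (mod 29).
Combine by CRT: x ≡ 22 (mod 47), x ≡ 23 (mod 29) ⇒ x ≡ 1009 (mod 1363).

1009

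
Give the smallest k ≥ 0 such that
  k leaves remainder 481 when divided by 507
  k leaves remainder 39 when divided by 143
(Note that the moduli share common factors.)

5044

gcd(507, 143) = 13 and 13 | (39 − 481), so the pair is consistent; merging gives k ≡ 5044 (mod 5577), where 5577 = lcm(507, 143).
The solution is unique modulo lcm(507, 143) = 5577.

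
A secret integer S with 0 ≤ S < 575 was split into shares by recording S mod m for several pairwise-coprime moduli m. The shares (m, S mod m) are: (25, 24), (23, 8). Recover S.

From S ≡ 24 (mod 25) write S = 24 + 25t. Substituting into S ≡ 8 (mod 23) gives 25t ≡ 7 (mod 23), and since 2⁻¹ ≡ 12 (mod 23), t ≡ 15. Hence S ≡ 24 + 25·15 = 399 (mod 575).

399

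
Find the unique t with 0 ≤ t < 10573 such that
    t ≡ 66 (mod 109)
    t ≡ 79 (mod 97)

From t ≡ 66 (mod 109) write t = 66 + 109s. Substituting into t ≡ 79 (mod 97) gives 109s ≡ 13 (mod 97), and since 12⁻¹ ≡ 89 (mod 97), s ≡ 90. Hence t ≡ 66 + 109·90 = 9876 (mod 10573).

9876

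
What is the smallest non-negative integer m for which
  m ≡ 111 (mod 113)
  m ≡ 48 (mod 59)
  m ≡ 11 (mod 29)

From m ≡ 111 (mod 113) write m = 111 + 113t. Substituting into m ≡ 48 (mod 59) gives 113t ≡ 55 (mod 59), and since 54⁻¹ ≡ 47 (mod 59), t ≡ 48. Hence m ≡ 111 + 113·48 = 5535 (mod 6667).
From m ≡ 5535 (mod 6667) write m = 5535 + 6667t. Substituting into m ≡ 11 (mod 29) gives 6667t ≡ 15 (mod 29), and since 26⁻¹ ≡ 19 (mod 29), t ≡ 24. Hence m ≡ 5535 + 6667·24 = 165543 (mod 193343).

165543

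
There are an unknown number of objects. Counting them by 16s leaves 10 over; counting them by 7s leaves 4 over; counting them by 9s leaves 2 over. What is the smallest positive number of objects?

The moduli are pairwise coprime; M = 16·7·9 = 1008.
M/16 = 63; 63 ≡ 15 (mod 16); 15·15 ≡ 1, so inverse 15.
M/7 = 144; 144 ≡ 4 (mod 7); 4·2 ≡ 1, so inverse 2.
M/9 = 112; 112 ≡ 4 (mod 9); 4·7 ≡ 1, so inverse 7.
N ≡ 10·63·15 + 4·144·2 + 2·112·7 = 12170.
12170 mod 1008 = 74.

74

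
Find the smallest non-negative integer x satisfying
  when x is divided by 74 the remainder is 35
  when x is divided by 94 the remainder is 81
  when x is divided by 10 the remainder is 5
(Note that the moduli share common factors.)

Combine the congruences pairwise.
gcd(74, 94) = 2 and 2 | (81 − 35), so the pair is consistent; merging gives x ≡ 2995 (mod 3478), where 3478 = lcm(74, 94).
gcd(3478, 10) = 2 and 2 | (5 − 2995), so the pair is consistent; merging gives x ≡ 2995 (mod 17390), where 17390 = lcm(3478, 10).
The solution is unique modulo lcm(74, 94, 10) = 17390.

2995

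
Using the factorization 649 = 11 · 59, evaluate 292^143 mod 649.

249

Mod 11: 292 ≡ 6; by Fermat, exponent reduces to 143 mod 10 = 3; 6^3 ≡ 7 (mod 11).
Mod 59: 292 ≡ 56; by Fermat, exponent reduces to 143 mod 58 = 27; 56^27 ≡ 13 (mod 59).
Combine by CRT: x ≡ 7 (mod 11), x ≡ 13 (mod 59) ⇒ x ≡ 249 (mod 649).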